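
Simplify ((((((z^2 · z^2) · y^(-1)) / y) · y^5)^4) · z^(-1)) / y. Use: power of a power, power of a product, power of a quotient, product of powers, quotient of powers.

y^11·z^15

((((((z^2 · z^2) · y^(-1)) / y) · y^5)^4) · z^(-1)) / y
= ((((((z^2 · z^2) · y^(-1)) / y)^4) · ((y^5)^4)) · z^(-1)) / y    [power of a product]
= ((((((z^2 · z^2) · y^(-1))^4) / (y^4)) · ((y^5)^4)) · z^(-1)) / y    [power of a quotient]
= ((((((z^2 · z^2)^4) · ((y^(-1))^4)) / (y^4)) · ((y^5)^4)) · z^(-1)) / y    [power of a product]
= (((((((z^2)^4) · ((z^2)^4)) · ((y^(-1))^4)) / (y^4)) · ((y^5)^4)) · z^(-1)) / y    [power of a product]
= (((((z^8 · ((z^2)^4)) · ((y^(-1))^4)) / (y^4)) · ((y^5)^4)) · z^(-1)) / y    [power of a power]
= (((((z^8 · z^8) · ((y^(-1))^4)) / (y^4)) · ((y^5)^4)) · z^(-1)) / y    [power of a power]
= ((((z^16 · ((y^(-1))^4)) / (y^4)) · ((y^5)^4)) · z^(-1)) / y    [product of powers]
= ((((z^16 · y^(-4)) / (y^4)) · ((y^5)^4)) · z^(-1)) / y    [power of a power]
= ((((z^16 · y^(-4)) / y^4) · y^20) · z^(-1)) / y    [power of a power]
= y^11·z^15    [quotient of powers; product of powers]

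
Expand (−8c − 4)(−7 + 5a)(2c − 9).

(−8c − 4)(−7 + 5a)(2c − 9)
= (56c − 40ac + 28 − 20a)(2c − 9)    [distributive law]
= 112c^2 − 504c − 80ac^2 + 360ac + 56c − 252 − 40ac + 180a    [distributive law]
= 112c^2 − 448c − 80ac^2 + 320ac − 252 + 180a    [combine like terms]

112c^2 − 448c − 80ac^2 + 320ac − 252 + 180a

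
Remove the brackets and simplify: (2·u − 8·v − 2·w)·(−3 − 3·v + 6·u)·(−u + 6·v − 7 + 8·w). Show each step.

(2·u − 8·v − 2·w)·(−3 − 3·v + 6·u)·(−u + 6·v − 7 + 8·w)
= (−6·u − 6·u·v + 12·u^2 + 24·v + 24·v^2 − 48·u·v + 6·w + 6·v·w − 12·u·w)·(−u + 6·v − 7 + 8·w)    [distributive law]
= (−6·u − 54·u·v + 12·u^2 + 24·v + 24·v^2 + 6·w + 6·v·w − 12·u·w)·(−u + 6·v − 7 + 8·w)    [combine like terms]
= 6·u^2 − 36·u·v + 42·u − 48·u·w + 54·u^2·v − 324·u·v^2 + 378·u·v − 432·u·v·w − 12·u^3 + 72·u^2·v − 84·u^2 + 96·u^2·w − 24·u·v + 144·v^2 − 168·v + 192·v·w − 24·u·v^2 + 144·v^3 − 168·v^2 + 192·v^2·w − 6·u·w + 36·v·w − 42·w + 48·w^2 − 6·u·v·w + 36·v^2·w − 42·v·w + 48·v·w^2 + 12·u^2·w − 72·u·v·w + 84·u·w − 96·u·w^2    [distributive law]
= −78·u^2 + 318·u·v + 42·u + 30·u·w + 126·u^2·v − 348·u·v^2 − 510·u·v·w − 12·u^3 + 108·u^2·w − 24·v^2 − 168·v + 186·v·w + 144·v^3 + 228·v^2·w − 42·w + 48·w^2 + 48·v·w^2 − 96·u·w^2    [combine like terms]

−78·u^2 + 318·u·v + 42·u + 30·u·w + 126·u^2·v − 348·u·v^2 − 510·u·v·w − 12·u^3 + 108·u^2·w − 24·v^2 − 168·v + 186·v·w + 144·v^3 + 228·v^2·w − 42·w + 48·w^2 + 48·v·w^2 − 96·u·w^2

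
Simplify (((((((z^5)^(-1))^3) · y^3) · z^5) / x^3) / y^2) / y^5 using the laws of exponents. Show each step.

x^(-3)y^(-4)z^(-10)

(((((((z^5)^(-1))^3) · y^3) · z^5) / x^3) / y^2) / y^5
= ((((((z^5)^(-3)) · y^3) · z^5) / x^3) / y^2) / y^5    [power of a power]
= ((((z^(-15) · y^3) · z^5) / x^3) / y^2) / y^5    [power of a power]
= x^(-3)y^(-4)z^(-10)    [quotient of powers; product of powers]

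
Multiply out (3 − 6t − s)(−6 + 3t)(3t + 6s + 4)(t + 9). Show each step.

(3 − 6t − s)(−6 + 3t)(3t + 6s + 4)(t + 9)
= (−18 + 9t + 36t − 18t^2 + 6s − 3st)(3t + 6s + 4)(t + 9)    [distributive law]
= (−18 + 45t − 18t^2 + 6s − 3st)(3t + 6s + 4)(t + 9)    [combine like terms]
= (−54t − 108s − 72 + 135t^2 + 270st + 180t − 54t^3 − 108st^2 − 72t^2 + 18st + 36s^2 + 24s − 9st^2 − 18s^2t − 12st)(t + 9)    [distributive law]
= (126t − 84s − 72 + 63t^2 + 276st − 54t^3 − 117st^2 + 36s^2 − 18s^2t)(t + 9)    [combine like terms]
= 126t^2 + 1134t − 84st − 756s − 72t − 648 + 63t^3 + 567t^2 + 276st^2 + 2484st − 54t^4 − 486t^3 − 117st^3 − 1053st^2 + 36s^2t + 324s^2 − 18s^2t^2 − 162s^2t    [distributive law]
= 693t^2 + 1062t + 2400st − 756s − 648 − 423t^3 − 777st^2 − 54t^4 − 117st^3 − 126s^2t + 324s^2 − 18s^2t^2    [combine like terms]

693t^2 + 1062t + 2400st − 756s − 648 − 423t^3 − 777st^2 − 54t^4 − 117st^3 − 126s^2t + 324s^2 − 18s^2t^2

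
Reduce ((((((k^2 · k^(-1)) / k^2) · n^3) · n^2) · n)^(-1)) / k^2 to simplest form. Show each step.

k^(-1)·n^(-6)

((((((k^2 · k^(-1)) / k^2) · n^3) · n^2) · n)^(-1)) / k^2
= ((((((k^2 · k^(-1)) / k^2) · n^3) · n^2)^(-1)) · (n^(-1))) / k^2    [power of a product]
= ((((((k^2 · k^(-1)) / k^2) · n^3)^(-1)) · ((n^2)^(-1))) · (n^(-1))) / k^2    [power of a product]
= ((((((k^2 · k^(-1)) / k^2)^(-1)) · ((n^3)^(-1))) · ((n^2)^(-1))) · (n^(-1))) / k^2    [power of a product]
= ((((((k^2 · k^(-1))^(-1)) / ((k^2)^(-1))) · ((n^3)^(-1))) · ((n^2)^(-1))) · (n^(-1))) / k^2    [power of a quotient]
= (((((((k^2)^(-1)) · ((k^(-1))^(-1))) / ((k^2)^(-1))) · ((n^3)^(-1))) · ((n^2)^(-1))) · (n^(-1))) / k^2    [power of a product]
= (((((k^(-2) · ((k^(-1))^(-1))) / ((k^2)^(-1))) · ((n^3)^(-1))) · ((n^2)^(-1))) · (n^(-1))) / k^2    [power of a power]
= (((((k^(-2) · k) / ((k^2)^(-1))) · ((n^3)^(-1))) · ((n^2)^(-1))) · (n^(-1))) / k^2    [power of a power]
= ((((k^(-1) / ((k^2)^(-1))) · ((n^3)^(-1))) · ((n^2)^(-1))) · (n^(-1))) / k^2    [product of powers]
= ((((k^(-1) / k^(-2)) · ((n^3)^(-1))) · ((n^2)^(-1))) · (n^(-1))) / k^2    [power of a power]
= (((k · ((n^3)^(-1))) · ((n^2)^(-1))) · (n^(-1))) / k^2    [quotient of powers]
= (((k · n^(-3)) · ((n^2)^(-1))) · (n^(-1))) / k^2    [power of a power]
= (((k · n^(-3)) · n^(-2)) · (n^(-1))) / k^2    [power of a power]
= k^(-1)·n^(-6)    [quotient of powers; product of powers]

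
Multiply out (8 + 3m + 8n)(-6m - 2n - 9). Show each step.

-75m - 88n - 72 - 18m^2 - 54mn - 16n^2

(8 + 3m + 8n)(-6m - 2n - 9)
= -48m - 16n - 72 - 18m^2 - 6mn - 27m - 48mn - 16n^2 - 72n    [distributive law]
= -75m - 88n - 72 - 18m^2 - 54mn - 16n^2    [combine like terms]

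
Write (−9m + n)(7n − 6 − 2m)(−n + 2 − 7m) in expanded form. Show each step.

16mn² − 142mn + 437m²n + 108m − 342m² − 126m³ − 7n³ + 20n² − 12n

(−9m + n)(7n − 6 − 2m)(−n + 2 − 7m)
= (−63mn + 54m + 18m² + 7n² − 6n − 2mn)(−n + 2 − 7m)    [distributive law]
= (−65mn + 54m + 18m² + 7n² − 6n)(−n + 2 − 7m)    [combine like terms]
= 65mn² − 130mn + 455m²n − 54mn + 108m − 378m² − 18m²n + 36m² − 126m³ − 7n³ + 14n² − 49mn² + 6n² − 12n + 42mn    [distributive law]
= 16mn² − 142mn + 437m²n + 108m − 342m² − 126m³ − 7n³ + 20n² − 12n    [combine like terms]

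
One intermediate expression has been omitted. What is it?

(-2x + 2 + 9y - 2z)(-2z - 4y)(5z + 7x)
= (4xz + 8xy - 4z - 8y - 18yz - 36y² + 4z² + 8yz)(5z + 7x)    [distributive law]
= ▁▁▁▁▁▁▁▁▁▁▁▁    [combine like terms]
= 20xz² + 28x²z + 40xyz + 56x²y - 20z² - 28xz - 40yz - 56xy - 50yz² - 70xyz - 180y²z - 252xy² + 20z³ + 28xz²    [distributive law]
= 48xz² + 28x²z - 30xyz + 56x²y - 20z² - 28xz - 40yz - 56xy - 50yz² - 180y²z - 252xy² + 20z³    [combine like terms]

Applying combine like terms to the line above:

(4xz + 8xy - 4z - 8y - 10yz - 36y² + 4z²)(5z + 7x)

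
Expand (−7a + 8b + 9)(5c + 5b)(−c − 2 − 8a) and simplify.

35ac^2 − 290ac + 280a^2c − 285abc − 290ab + 280a^2b − 40bc^2 − 125bc − 40b^2c − 80b^2 − 320ab^2 − 45c^2 − 90c − 90b

(−7a + 8b + 9)(5c + 5b)(−c − 2 − 8a)
= (−35ac − 35ab + 40bc + 40b^2 + 45c + 45b)(−c − 2 − 8a)    [distributive law]
= 35ac^2 + 70ac + 280a^2c + 35abc + 70ab + 280a^2b − 40bc^2 − 80bc − 320abc − 40b^2c − 80b^2 − 320ab^2 − 45c^2 − 90c − 360ac − 45bc − 90b − 360ab    [distributive law]
= 35ac^2 − 290ac + 280a^2c − 285abc − 290ab + 280a^2b − 40bc^2 − 125bc − 40b^2c − 80b^2 − 320ab^2 − 45c^2 − 90c − 90b    [combine like terms]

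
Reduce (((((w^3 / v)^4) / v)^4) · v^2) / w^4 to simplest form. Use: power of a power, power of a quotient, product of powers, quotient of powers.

v^(-18)w^44

(((((w^3 / v)^4) / v)^4) · v^2) / w^4
= (((((w^3 / v)^4)^4) / (v^4)) · v^2) / w^4    [power of a quotient]
= ((((w^3 / v)^16) / (v^4)) · v^2) / w^4    [power of a power]
= (((((w^3)^16) / (v^16)) / (v^4)) · v^2) / w^4    [power of a quotient]
= (((w^48 / (v^16)) / (v^4)) · v^2) / w^4    [power of a power]
= v^(-18)w^44    [quotient of powers; product of powers]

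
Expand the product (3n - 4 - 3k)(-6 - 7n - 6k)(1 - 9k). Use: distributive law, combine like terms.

(3n - 4 - 3k)(-6 - 7n - 6k)(1 - 9k)
= (-18n - 21n^2 - 18kn + 24 + 28n + 24k + 18k + 21kn + 18k^2)(1 - 9k)    [distributive law]
= (10n - 21n^2 + 3kn + 24 + 42k + 18k^2)(1 - 9k)    [combine like terms]
= 10n - 90kn - 21n^2 + 189kn^2 + 3kn - 27k^2n + 24 - 216k + 42k - 378k^2 + 18k^2 - 162k^3    [distributive law]
= 10n - 87kn - 21n^2 + 189kn^2 - 27k^2n + 24 - 174k - 360k^2 - 162k^3    [combine like terms]

10n - 87kn - 21n^2 + 189kn^2 - 27k^2n + 24 - 174k - 360k^2 - 162k^3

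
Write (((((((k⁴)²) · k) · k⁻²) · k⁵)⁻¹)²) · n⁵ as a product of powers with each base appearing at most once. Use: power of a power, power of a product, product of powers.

(((((((k⁴)²) · k) · k⁻²) · k⁵)⁻¹)²) · n⁵
= ((((((k⁴)²) · k) · k⁻²) · k⁵)⁻²) · n⁵    [power of a power]
= ((((((k⁴)²) · k) · k⁻²)⁻²) · ((k⁵)⁻²)) · n⁵    [power of a product]
= ((((((k⁴)²) · k)⁻²) · ((k⁻²)⁻²)) · ((k⁵)⁻²)) · n⁵    [power of a product]
= ((((((k⁴)²)⁻²) · (k⁻²)) · ((k⁻²)⁻²)) · ((k⁵)⁻²)) · n⁵    [power of a product]
= (((((k⁴)⁻⁴) · (k⁻²)) · ((k⁻²)⁻²)) · ((k⁵)⁻²)) · n⁵    [power of a power]
= (((k⁻¹⁶ · (k⁻²)) · ((k⁻²)⁻²)) · ((k⁵)⁻²)) · n⁵    [power of a power]
= ((k⁻¹⁸ · ((k⁻²)⁻²)) · ((k⁵)⁻²)) · n⁵    [product of powers]
= ((k⁻¹⁸ · k⁴) · ((k⁵)⁻²)) · n⁵    [power of a power]
= (k⁻¹⁴ · ((k⁵)⁻²)) · n⁵    [product of powers]
= (k⁻¹⁴ · k⁻¹⁰) · n⁵    [power of a power]
= k⁻²⁴ · n⁵    [product of powers]
= k⁻²⁴n⁵    [rearrange]

k⁻²⁴n⁵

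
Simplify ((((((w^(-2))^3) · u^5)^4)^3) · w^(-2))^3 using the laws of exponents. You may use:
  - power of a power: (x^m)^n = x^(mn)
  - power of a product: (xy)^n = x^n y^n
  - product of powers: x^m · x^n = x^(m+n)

((((((w^(-2))^3) · u^5)^4)^3) · w^(-2))^3
= ((((((w^(-2))^3) · u^5)^4)^3)^3) · ((w^(-2))^3)    [power of a product]
= (((((w^(-2))^3) · u^5)^4)^9) · ((w^(-2))^3)    [power of a power]
= ((((w^(-2))^3) · u^5)^36) · ((w^(-2))^3)    [power of a power]
= ((((w^(-2))^3)^36) · ((u^5)^36)) · ((w^(-2))^3)    [power of a product]
= (((w^(-2))^108) · ((u^5)^36)) · ((w^(-2))^3)    [power of a power]
= (w^(-216) · ((u^5)^36)) · ((w^(-2))^3)    [power of a power]
= (w^(-216) · u^180) · ((w^(-2))^3)    [power of a power]
= (w^(-216) · u^180) · w^(-6)    [power of a power]
= u^180·w^(-222)    [product of powers]

u^180·w^(-222)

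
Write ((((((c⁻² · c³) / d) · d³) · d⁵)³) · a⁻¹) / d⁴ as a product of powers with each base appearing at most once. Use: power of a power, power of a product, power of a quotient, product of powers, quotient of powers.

((((((c⁻² · c³) / d) · d³) · d⁵)³) · a⁻¹) / d⁴
= ((((((c⁻² · c³) / d) · d³)³) · ((d⁵)³)) · a⁻¹) / d⁴    [power of a product]
= ((((((c⁻² · c³) / d)³) · ((d³)³)) · ((d⁵)³)) · a⁻¹) / d⁴    [power of a product]
= ((((((c⁻² · c³)³) / (d³)) · ((d³)³)) · ((d⁵)³)) · a⁻¹) / d⁴    [power of a quotient]
= (((((((c⁻²)³) · ((c³)³)) / (d³)) · ((d³)³)) · ((d⁵)³)) · a⁻¹) / d⁴    [power of a product]
= (((((c⁻⁶ · ((c³)³)) / (d³)) · ((d³)³)) · ((d⁵)³)) · a⁻¹) / d⁴    [power of a power]
= (((((c⁻⁶ · c⁹) / (d³)) · ((d³)³)) · ((d⁵)³)) · a⁻¹) / d⁴    [power of a power]
= ((((c³ / (d³)) · ((d³)³)) · ((d⁵)³)) · a⁻¹) / d⁴    [product of powers]
= ((((c³ / d³) · d⁹) · ((d⁵)³)) · a⁻¹) / d⁴    [power of a power]
= ((((c³ / d³) · d⁹) · d¹⁵) · a⁻¹) / d⁴    [power of a power]
= a⁻¹·c³·d¹⁷    [quotient of powers; product of powers]

a⁻¹·c³·d¹⁷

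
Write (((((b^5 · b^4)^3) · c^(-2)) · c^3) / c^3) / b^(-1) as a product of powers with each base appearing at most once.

b^28c^(-2)

(((((b^5 · b^4)^3) · c^(-2)) · c^3) / c^3) / b^(-1)
= ((((((b^5)^3) · ((b^4)^3)) · c^(-2)) · c^3) / c^3) / b^(-1)    [power of a product]
= ((((b^15 · ((b^4)^3)) · c^(-2)) · c^3) / c^3) / b^(-1)    [power of a power]
= ((((b^15 · b^12) · c^(-2)) · c^3) / c^3) / b^(-1)    [power of a power]
= (((b^27 · c^(-2)) · c^3) / c^3) / b^(-1)    [product of powers]
= b^28c^(-2)    [quotient of powers; product of powers]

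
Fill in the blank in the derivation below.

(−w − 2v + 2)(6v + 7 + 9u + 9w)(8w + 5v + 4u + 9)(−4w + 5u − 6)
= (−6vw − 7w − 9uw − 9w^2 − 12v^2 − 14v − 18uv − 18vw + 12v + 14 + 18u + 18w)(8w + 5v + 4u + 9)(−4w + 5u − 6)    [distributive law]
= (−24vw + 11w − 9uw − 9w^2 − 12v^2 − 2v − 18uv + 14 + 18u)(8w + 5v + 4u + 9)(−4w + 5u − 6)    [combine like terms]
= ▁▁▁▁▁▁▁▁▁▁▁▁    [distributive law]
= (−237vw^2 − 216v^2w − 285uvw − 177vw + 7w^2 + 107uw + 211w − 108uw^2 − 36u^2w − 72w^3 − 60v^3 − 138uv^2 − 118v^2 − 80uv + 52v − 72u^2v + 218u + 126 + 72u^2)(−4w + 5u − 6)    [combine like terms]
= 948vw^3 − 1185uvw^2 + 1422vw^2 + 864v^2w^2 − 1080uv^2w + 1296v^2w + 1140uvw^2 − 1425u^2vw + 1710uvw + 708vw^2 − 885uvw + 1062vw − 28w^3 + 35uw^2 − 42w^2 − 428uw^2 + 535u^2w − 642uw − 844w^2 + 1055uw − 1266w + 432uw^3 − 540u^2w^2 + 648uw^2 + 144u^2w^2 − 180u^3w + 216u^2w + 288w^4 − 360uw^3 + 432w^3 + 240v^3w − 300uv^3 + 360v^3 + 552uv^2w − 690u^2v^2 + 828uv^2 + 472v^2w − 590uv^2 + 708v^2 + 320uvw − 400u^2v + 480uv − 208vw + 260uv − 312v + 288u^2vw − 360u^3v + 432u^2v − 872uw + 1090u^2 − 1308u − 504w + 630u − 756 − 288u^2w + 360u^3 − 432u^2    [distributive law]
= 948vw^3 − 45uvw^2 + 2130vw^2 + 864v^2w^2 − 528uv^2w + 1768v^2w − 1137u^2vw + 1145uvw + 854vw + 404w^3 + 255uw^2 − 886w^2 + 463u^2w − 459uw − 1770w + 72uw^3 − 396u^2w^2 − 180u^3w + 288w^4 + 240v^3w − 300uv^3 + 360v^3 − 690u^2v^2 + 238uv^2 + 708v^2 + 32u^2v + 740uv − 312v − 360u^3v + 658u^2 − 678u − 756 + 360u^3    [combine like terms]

By distributive law:

(−192vw^2 − 120v^2w − 96uvw − 216vw + 88w^2 + 55vw + 44uw + 99w − 72uw^2 − 45uvw − 36u^2w − 81uw − 72w^3 − 45vw^2 − 36uw^2 − 81w^2 − 96v^2w − 60v^3 − 48uv^2 − 108v^2 − 16vw − 10v^2 − 8uv − 18v − 144uvw − 90uv^2 − 72u^2v − 162uv + 112w + 70v + 56u + 126 + 144uw + 90uv + 72u^2 + 162u)(−4w + 5u − 6)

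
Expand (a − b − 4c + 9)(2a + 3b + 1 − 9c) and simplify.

2a^2 + ab + 19a − 17ac − 3b^2 + 26b − 3bc − 85c + 36c^2 + 9

(a − b − 4c + 9)(2a + 3b + 1 − 9c)
= 2a^2 + 3ab + a − 9ac − 2ab − 3b^2 − b + 9bc − 8ac − 12bc − 4c + 36c^2 + 18a + 27b + 9 − 81c    [distributive law]
= 2a^2 + ab + 19a − 17ac − 3b^2 + 26b − 3bc − 85c + 36c^2 + 9    [combine like terms]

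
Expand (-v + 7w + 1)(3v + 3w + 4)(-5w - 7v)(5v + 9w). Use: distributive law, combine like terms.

-366v^3w - 2184v^2w^2 + 105v^4 - 2658vw^3 - 997v^2w - 2683vw^2 + 35v^3 - 945w^4 - 1395w^3 - 352vw - 180w^2 - 140v^2

(-v + 7w + 1)(3v + 3w + 4)(-5w - 7v)(5v + 9w)
= (-3v^2 - 3vw - 4v + 21vw + 21w^2 + 28w + 3v + 3w + 4)(-5w - 7v)(5v + 9w)    [distributive law]
= (-3v^2 + 18vw - v + 21w^2 + 31w + 4)(-5w - 7v)(5v + 9w)    [combine like terms]
= (15v^2w + 21v^3 - 90vw^2 - 126v^2w + 5vw + 7v^2 - 105w^3 - 147vw^2 - 155w^2 - 217vw - 20w - 28v)(5v + 9w)    [distributive law]
= (-111v^2w + 21v^3 - 237vw^2 - 212vw + 7v^2 - 105w^3 - 155w^2 - 20w - 28v)(5v + 9w)    [combine like terms]
= -555v^3w - 999v^2w^2 + 105v^4 + 189v^3w - 1185v^2w^2 - 2133vw^3 - 1060v^2w - 1908vw^2 + 35v^3 + 63v^2w - 525vw^3 - 945w^4 - 775vw^2 - 1395w^3 - 100vw - 180w^2 - 140v^2 - 252vw    [distributive law]
= -366v^3w - 2184v^2w^2 + 105v^4 - 2658vw^3 - 997v^2w - 2683vw^2 + 35v^3 - 945w^4 - 1395w^3 - 352vw - 180w^2 - 140v^2    [combine like terms]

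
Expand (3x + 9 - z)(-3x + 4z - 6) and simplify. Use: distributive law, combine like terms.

(3x + 9 - z)(-3x + 4z - 6)
= -9x^2 + 12xz - 18x - 27x + 36z - 54 + 3xz - 4z^2 + 6z    [distributive law]
= -9x^2 + 15xz - 45x + 42z - 54 - 4z^2    [combine like terms]

-9x^2 + 15xz - 45x + 42z - 54 - 4z^2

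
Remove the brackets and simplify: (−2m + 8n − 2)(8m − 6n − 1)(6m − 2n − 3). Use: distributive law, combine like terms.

−96m^3 + 488m^2n − 36m^2 − 440mn^2 − 176mn + 54m + 96n^3 + 136n^2 − 16n − 6

(−2m + 8n − 2)(8m − 6n − 1)(6m − 2n − 3)
= (−16m^2 + 12mn + 2m + 64mn − 48n^2 − 8n − 16m + 12n + 2)(6m − 2n − 3)    [distributive law]
= (−16m^2 + 76mn − 14m − 48n^2 + 4n + 2)(6m − 2n − 3)    [combine like terms]
= −96m^3 + 32m^2n + 48m^2 + 456m^2n − 152mn^2 − 228mn − 84m^2 + 28mn + 42m − 288mn^2 + 96n^3 + 144n^2 + 24mn − 8n^2 − 12n + 12m − 4n − 6    [distributive law]
= −96m^3 + 488m^2n − 36m^2 − 440mn^2 − 176mn + 54m + 96n^3 + 136n^2 − 16n − 6    [combine like terms]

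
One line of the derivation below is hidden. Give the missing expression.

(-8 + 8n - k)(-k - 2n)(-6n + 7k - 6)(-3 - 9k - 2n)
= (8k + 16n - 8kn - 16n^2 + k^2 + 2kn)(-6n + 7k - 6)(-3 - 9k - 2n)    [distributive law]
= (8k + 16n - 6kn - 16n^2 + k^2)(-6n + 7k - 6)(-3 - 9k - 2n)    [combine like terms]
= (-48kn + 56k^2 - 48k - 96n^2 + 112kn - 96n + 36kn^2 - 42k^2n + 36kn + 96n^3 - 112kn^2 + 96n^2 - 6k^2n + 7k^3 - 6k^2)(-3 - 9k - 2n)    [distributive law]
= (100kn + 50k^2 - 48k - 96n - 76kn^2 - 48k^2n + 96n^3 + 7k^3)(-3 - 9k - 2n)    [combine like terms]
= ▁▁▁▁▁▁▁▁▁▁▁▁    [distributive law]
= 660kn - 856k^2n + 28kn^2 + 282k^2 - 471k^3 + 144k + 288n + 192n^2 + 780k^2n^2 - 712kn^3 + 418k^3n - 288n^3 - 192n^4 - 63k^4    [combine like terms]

After distributive law, the bracketed line is:

-300kn - 900k^2n - 200kn^2 - 150k^2 - 450k^3 - 100k^2n + 144k + 432k^2 + 96kn + 288n + 864kn + 192n^2 + 228kn^2 + 684k^2n^2 + 152kn^3 + 144k^2n + 432k^3n + 96k^2n^2 - 288n^3 - 864kn^3 - 192n^4 - 21k^3 - 63k^4 - 14k^3n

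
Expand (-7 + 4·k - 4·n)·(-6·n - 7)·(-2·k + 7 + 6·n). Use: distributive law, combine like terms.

(-7 + 4·k - 4·n)·(-6·n - 7)·(-2·k + 7 + 6·n)
= (42·n + 49 - 24·k·n - 28·k + 24·n^2 + 28·n)·(-2·k + 7 + 6·n)    [distributive law]
= (70·n + 49 - 24·k·n - 28·k + 24·n^2)·(-2·k + 7 + 6·n)    [combine like terms]
= -140·k·n + 490·n + 420·n^2 - 98·k + 343 + 294·n + 48·k^2·n - 168·k·n - 144·k·n^2 + 56·k^2 - 196·k - 168·k·n - 48·k·n^2 + 168·n^2 + 144·n^3    [distributive law]
= -476·k·n + 784·n + 588·n^2 - 294·k + 343 + 48·k^2·n - 192·k·n^2 + 56·k^2 + 144·n^3    [combine like terms]

-476·k·n + 784·n + 588·n^2 - 294·k + 343 + 48·k^2·n - 192·k·n^2 + 56·k^2 + 144·n^3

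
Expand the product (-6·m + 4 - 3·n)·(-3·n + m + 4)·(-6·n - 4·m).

(-6·m + 4 - 3·n)·(-3·n + m + 4)·(-6·n - 4·m)
= (18·m·n - 6·m² - 24·m - 12·n + 4·m + 16 + 9·n² - 3·m·n - 12·n)·(-6·n - 4·m)    [distributive law]
= (15·m·n - 6·m² - 20·m - 24·n + 16 + 9·n²)·(-6·n - 4·m)    [combine like terms]
= -90·m·n² - 60·m²·n + 36·m²·n + 24·m³ + 120·m·n + 80·m² + 144·n² + 96·m·n - 96·n - 64·m - 54·n³ - 36·m·n²    [distributive law]
= -126·m·n² - 24·m²·n + 24·m³ + 216·m·n + 80·m² + 144·n² - 96·n - 64·m - 54·n³    [combine like terms]

-126·m·n² - 24·m²·n + 24·m³ + 216·m·n + 80·m² + 144·n² - 96·n - 64·m - 54·n³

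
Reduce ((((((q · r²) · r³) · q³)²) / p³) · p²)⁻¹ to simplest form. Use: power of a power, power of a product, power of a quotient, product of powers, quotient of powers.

((((((q · r²) · r³) · q³)²) / p³) · p²)⁻¹
= ((((((q · r²) · r³) · q³)²) / p³)⁻¹) · ((p²)⁻¹)    [power of a product]
= ((((((q · r²) · r³) · q³)²)⁻¹) / ((p³)⁻¹)) · ((p²)⁻¹)    [power of a quotient]
= (((((q · r²) · r³) · q³)⁻²) / ((p³)⁻¹)) · ((p²)⁻¹)    [power of a power]
= (((((q · r²) · r³)⁻²) · ((q³)⁻²)) / ((p³)⁻¹)) · ((p²)⁻¹)    [power of a product]
= (((((q · r²)⁻²) · ((r³)⁻²)) · ((q³)⁻²)) / ((p³)⁻¹)) · ((p²)⁻¹)    [power of a product]
= (((((q⁻²) · ((r²)⁻²)) · ((r³)⁻²)) · ((q³)⁻²)) / ((p³)⁻¹)) · ((p²)⁻¹)    [power of a product]
= ((((q⁻² · r⁻⁴) · ((r³)⁻²)) · ((q³)⁻²)) / ((p³)⁻¹)) · ((p²)⁻¹)    [power of a power]
= ((((q⁻² · r⁻⁴) · r⁻⁶) · ((q³)⁻²)) / ((p³)⁻¹)) · ((p²)⁻¹)    [power of a power]
= ((((q⁻² · r⁻⁴) · r⁻⁶) · q⁻⁶) / ((p³)⁻¹)) · ((p²)⁻¹)    [power of a power]
= ((((q⁻² · r⁻⁴) · r⁻⁶) · q⁻⁶) / p⁻³) · ((p²)⁻¹)    [power of a power]
= ((((q⁻² · r⁻⁴) · r⁻⁶) · q⁻⁶) / p⁻³) · p⁻²    [power of a power]
= pq⁻⁸r⁻¹⁰    [quotient of powers; product of powers]

pq⁻⁸r⁻¹⁰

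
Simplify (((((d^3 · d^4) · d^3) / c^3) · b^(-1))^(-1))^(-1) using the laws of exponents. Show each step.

(((((d^3 · d^4) · d^3) / c^3) · b^(-1))^(-1))^(-1)
= ((((d^3 · d^4) · d^3) / c^3) · b^(-1))^1    [power of a power]
= ((((d^3 · d^4) · d^3) / c^3)^1) · ((b^(-1))^1)    [power of a product]
= ((((d^3 · d^4) · d^3)^1) / ((c^3)^1)) · ((b^(-1))^1)    [power of a quotient]
= ((((d^3 · d^4)^1) · ((d^3)^1)) / ((c^3)^1)) · ((b^(-1))^1)    [power of a product]
= (((((d^3)^1) · ((d^4)^1)) · ((d^3)^1)) / ((c^3)^1)) · ((b^(-1))^1)    [power of a product]
= (((d^3 · ((d^4)^1)) · ((d^3)^1)) / ((c^3)^1)) · ((b^(-1))^1)    [power of a power]
= (((d^3 · d^4) · ((d^3)^1)) / ((c^3)^1)) · ((b^(-1))^1)    [power of a power]
= ((d^7 · ((d^3)^1)) / ((c^3)^1)) · ((b^(-1))^1)    [product of powers]
= ((d^7 · d^3) / ((c^3)^1)) · ((b^(-1))^1)    [power of a power]
= (d^10 / ((c^3)^1)) · ((b^(-1))^1)    [product of powers]
= (d^10 / c^3) · ((b^(-1))^1)    [power of a power]
= (d^10 / c^3) · b^(-1)    [power of a power]
= b^(-1)c^(-3)d^10    [quotient of powers]

b^(-1)c^(-3)d^10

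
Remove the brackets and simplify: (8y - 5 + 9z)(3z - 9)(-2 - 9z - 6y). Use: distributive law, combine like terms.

(8y - 5 + 9z)(3z - 9)(-2 - 9z - 6y)
= (24yz - 72y - 15z + 45 + 27z² - 81z)(-2 - 9z - 6y)    [distributive law]
= (24yz - 72y - 96z + 45 + 27z²)(-2 - 9z - 6y)    [combine like terms]
= -48yz - 216yz² - 144y²z + 144y + 648yz + 432y² + 192z + 864z² + 576yz - 90 - 405z - 270y - 54z² - 243z³ - 162yz²    [distributive law]
= 1176yz - 378yz² - 144y²z - 126y + 432y² - 213z + 810z² - 90 - 243z³    [combine like terms]

1176yz - 378yz² - 144y²z - 126y + 432y² - 213z + 810z² - 90 - 243z³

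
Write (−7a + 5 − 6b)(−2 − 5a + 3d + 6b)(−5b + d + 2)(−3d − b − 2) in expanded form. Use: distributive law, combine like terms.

−226abd − 151ab² − 40ab + 201ad² + 172ad + 44a + 490a²bd + 175a²b² + 280a²b − 105a²d² − 280a²d − 140a² − 258abd² − 273ab²d + 63ad³ − 60ab³ − 284bd + 430b² − 248b − 90d² + 20d + 40 + 228bd² + 807b²d − 45d³ − 78b³ − 144b²d² − 594b³d + 54bd³ − 180b⁴

(−7a + 5 − 6b)(−2 − 5a + 3d + 6b)(−5b + d + 2)(−3d − b − 2)
= (14a + 35a² − 21ad − 42ab − 10 − 25a + 15d + 30b + 12b + 30ab − 18bd − 36b²)(−5b + d + 2)(−3d − b − 2)    [distributive law]
= (−11a + 35a² − 21ad − 12ab − 10 + 15d + 42b − 18bd − 36b²)(−5b + d + 2)(−3d − b − 2)    [combine like terms]
= (55ab − 11ad − 22a − 175a²b + 35a²d + 70a² + 105abd − 21ad² − 42ad + 60ab² − 12abd − 24ab + 50b − 10d − 20 − 75bd + 15d² + 30d − 210b² + 42bd + 84b + 90b²d − 18bd² − 36bd + 180b³ − 36b²d − 72b²)(−3d − b − 2)    [distributive law]
= (31ab − 53ad − 22a − 175a²b + 35a²d + 70a² + 93abd − 21ad² + 60ab² + 134b + 20d − 20 − 69bd + 15d² − 282b² + 54b²d − 18bd² + 180b³)(−3d − b − 2)    [combine like terms]
= −93abd − 31ab² − 62ab + 159ad² + 53abd + 106ad + 66ad + 22ab + 44a + 525a²bd + 175a²b² + 350a²b − 105a²d² − 35a²bd − 70a²d − 210a²d − 70a²b − 140a² − 279abd² − 93ab²d − 186abd + 63ad³ + 21abd² + 42ad² − 180ab²d − 60ab³ − 120ab² − 402bd − 134b² − 268b − 60d² − 20bd − 40d + 60d + 20b + 40 + 207bd² + 69b²d + 138bd − 45d³ − 15bd² − 30d² + 846b²d + 282b³ + 564b² − 162b²d² − 54b³d − 108b²d + 54bd³ + 18b²d² + 36bd² − 540b³d − 180b⁴ − 360b³    [distributive law]
= −226abd − 151ab² − 40ab + 201ad² + 172ad + 44a + 490a²bd + 175a²b² + 280a²b − 105a²d² − 280a²d − 140a² − 258abd² − 273ab²d + 63ad³ − 60ab³ − 284bd + 430b² − 248b − 90d² + 20d + 40 + 228bd² + 807b²d − 45d³ − 78b³ − 144b²d² − 594b³d + 54bd³ − 180b⁴    [combine like terms]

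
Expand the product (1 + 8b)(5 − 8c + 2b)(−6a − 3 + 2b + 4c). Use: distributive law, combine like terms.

(1 + 8b)(5 − 8c + 2b)(−6a − 3 + 2b + 4c)
= (5 − 8c + 2b + 40b − 64bc + 16b^2)(−6a − 3 + 2b + 4c)    [distributive law]
= (5 − 8c + 42b − 64bc + 16b^2)(−6a − 3 + 2b + 4c)    [combine like terms]
= −30a − 15 + 10b + 20c + 48ac + 24c − 16bc − 32c^2 − 252ab − 126b + 84b^2 + 168bc + 384abc + 192bc − 128b^2c − 256bc^2 − 96ab^2 − 48b^2 + 32b^3 + 64b^2c    [distributive law]
= −30a − 15 − 116b + 44c + 48ac + 344bc − 32c^2 − 252ab + 36b^2 + 384abc − 64b^2c − 256bc^2 − 96ab^2 + 32b^3    [combine like terms]

−30a − 15 − 116b + 44c + 48ac + 344bc − 32c^2 − 252ab + 36b^2 + 384abc − 64b^2c − 256bc^2 − 96ab^2 + 32b^3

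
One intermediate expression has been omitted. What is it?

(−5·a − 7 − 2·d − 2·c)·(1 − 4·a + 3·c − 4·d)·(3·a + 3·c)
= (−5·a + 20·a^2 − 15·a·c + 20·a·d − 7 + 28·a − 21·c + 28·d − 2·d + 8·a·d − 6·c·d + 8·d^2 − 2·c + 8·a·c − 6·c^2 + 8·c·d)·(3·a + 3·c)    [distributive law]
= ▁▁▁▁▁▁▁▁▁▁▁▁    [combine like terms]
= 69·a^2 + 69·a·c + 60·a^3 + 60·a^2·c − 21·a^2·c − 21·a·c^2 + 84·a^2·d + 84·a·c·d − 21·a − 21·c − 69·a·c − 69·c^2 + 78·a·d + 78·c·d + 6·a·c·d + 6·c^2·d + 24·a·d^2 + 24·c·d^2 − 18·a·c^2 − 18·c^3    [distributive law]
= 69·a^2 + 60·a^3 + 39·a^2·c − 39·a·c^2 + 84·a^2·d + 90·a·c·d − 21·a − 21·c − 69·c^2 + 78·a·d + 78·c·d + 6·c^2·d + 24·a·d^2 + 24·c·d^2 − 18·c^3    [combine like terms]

After combine like terms, the bracketed line is:

(23·a + 20·a^2 − 7·a·c + 28·a·d − 7 − 23·c + 26·d + 2·c·d + 8·d^2 − 6·c^2)·(3·a + 3·c)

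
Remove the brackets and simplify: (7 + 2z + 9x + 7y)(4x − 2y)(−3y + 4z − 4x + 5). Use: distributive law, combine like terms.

(7 + 2z + 9x + 7y)(4x − 2y)(−3y + 4z − 4x + 5)
= (28x − 14y + 8xz − 4yz + 36x^2 − 18xy + 28xy − 14y^2)(−3y + 4z − 4x + 5)    [distributive law]
= (28x − 14y + 8xz − 4yz + 36x^2 + 10xy − 14y^2)(−3y + 4z − 4x + 5)    [combine like terms]
= −84xy + 112xz − 112x^2 + 140x + 42y^2 − 56yz + 56xy − 70y − 24xyz + 32xz^2 − 32x^2z + 40xz + 12y^2z − 16yz^2 + 16xyz − 20yz − 108x^2y + 144x^2z − 144x^3 + 180x^2 − 30xy^2 + 40xyz − 40x^2y + 50xy + 42y^3 − 56y^2z + 56xy^2 − 70y^2    [distributive law]
= 22xy + 152xz + 68x^2 + 140x − 28y^2 − 76yz − 70y + 32xyz + 32xz^2 + 112x^2z − 44y^2z − 16yz^2 − 148x^2y − 144x^3 + 26xy^2 + 42y^3    [combine like terms]

22xy + 152xz + 68x^2 + 140x − 28y^2 − 76yz − 70y + 32xyz + 32xz^2 + 112x^2z − 44y^2z − 16yz^2 − 148x^2y − 144x^3 + 26xy^2 + 42y^3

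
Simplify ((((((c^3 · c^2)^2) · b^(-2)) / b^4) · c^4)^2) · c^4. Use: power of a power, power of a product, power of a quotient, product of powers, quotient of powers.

b^(-12)c^32

((((((c^3 · c^2)^2) · b^(-2)) / b^4) · c^4)^2) · c^4
= ((((((c^3 · c^2)^2) · b^(-2)) / b^4)^2) · ((c^4)^2)) · c^4    [power of a product]
= ((((((c^3 · c^2)^2) · b^(-2))^2) / ((b^4)^2)) · ((c^4)^2)) · c^4    [power of a quotient]
= ((((((c^3 · c^2)^2)^2) · ((b^(-2))^2)) / ((b^4)^2)) · ((c^4)^2)) · c^4    [power of a product]
= (((((c^3 · c^2)^4) · ((b^(-2))^2)) / ((b^4)^2)) · ((c^4)^2)) · c^4    [power of a power]
= ((((((c^3)^4) · ((c^2)^4)) · ((b^(-2))^2)) / ((b^4)^2)) · ((c^4)^2)) · c^4    [power of a product]
= ((((c^12 · ((c^2)^4)) · ((b^(-2))^2)) / ((b^4)^2)) · ((c^4)^2)) · c^4    [power of a power]
= ((((c^12 · c^8) · ((b^(-2))^2)) / ((b^4)^2)) · ((c^4)^2)) · c^4    [power of a power]
= (((c^20 · ((b^(-2))^2)) / ((b^4)^2)) · ((c^4)^2)) · c^4    [product of powers]
= (((c^20 · b^(-4)) / ((b^4)^2)) · ((c^4)^2)) · c^4    [power of a power]
= (((c^20 · b^(-4)) / b^8) · ((c^4)^2)) · c^4    [power of a power]
= (((c^20 · b^(-4)) / b^8) · c^8) · c^4    [power of a power]
= b^(-12)c^32    [quotient of powers; product of powers]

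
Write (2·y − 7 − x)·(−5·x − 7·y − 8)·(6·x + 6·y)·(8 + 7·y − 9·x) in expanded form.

−2202·x^2·y + 1002·x^2·y^2 + 102·x^3·y + 594·x·y^2 + 42·x·y^3 + 714·y^3 − 588·y^4 + 2976·x·y + 3936·y^2 − 960·x^2 − 2082·x^3 + 2688·x + 2688·y − 270·x^4

(2·y − 7 − x)·(−5·x − 7·y − 8)·(6·x + 6·y)·(8 + 7·y − 9·x)
= (−10·x·y − 14·y^2 − 16·y + 35·x + 49·y + 56 + 5·x^2 + 7·x·y + 8·x)·(6·x + 6·y)·(8 + 7·y − 9·x)    [distributive law]
= (−3·x·y − 14·y^2 + 33·y + 43·x + 56 + 5·x^2)·(6·x + 6·y)·(8 + 7·y − 9·x)    [combine like terms]
= (−18·x^2·y − 18·x·y^2 − 84·x·y^2 − 84·y^3 + 198·x·y + 198·y^2 + 258·x^2 + 258·x·y + 336·x + 336·y + 30·x^3 + 30·x^2·y)·(8 + 7·y − 9·x)    [distributive law]
= (12·x^2·y − 102·x·y^2 − 84·y^3 + 456·x·y + 198·y^2 + 258·x^2 + 336·x + 336·y + 30·x^3)·(8 + 7·y − 9·x)    [combine like terms]
= 96·x^2·y + 84·x^2·y^2 − 108·x^3·y − 816·x·y^2 − 714·x·y^3 + 918·x^2·y^2 − 672·y^3 − 588·y^4 + 756·x·y^3 + 3648·x·y + 3192·x·y^2 − 4104·x^2·y + 1584·y^2 + 1386·y^3 − 1782·x·y^2 + 2064·x^2 + 1806·x^2·y − 2322·x^3 + 2688·x + 2352·x·y − 3024·x^2 + 2688·y + 2352·y^2 − 3024·x·y + 240·x^3 + 210·x^3·y − 270·x^4    [distributive law]
= −2202·x^2·y + 1002·x^2·y^2 + 102·x^3·y + 594·x·y^2 + 42·x·y^3 + 714·y^3 − 588·y^4 + 2976·x·y + 3936·y^2 − 960·x^2 − 2082·x^3 + 2688·x + 2688·y − 270·x^4    [combine like terms]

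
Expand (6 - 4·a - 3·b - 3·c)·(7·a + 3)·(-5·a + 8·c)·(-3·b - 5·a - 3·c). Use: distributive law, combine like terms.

(6 - 4·a - 3·b - 3·c)·(7·a + 3)·(-5·a + 8·c)·(-3·b - 5·a - 3·c)
= (42·a + 18 - 28·a² - 12·a - 21·a·b - 9·b - 21·a·c - 9·c)·(-5·a + 8·c)·(-3·b - 5·a - 3·c)    [distributive law]
= (30·a + 18 - 28·a² - 21·a·b - 9·b - 21·a·c - 9·c)·(-5·a + 8·c)·(-3·b - 5·a - 3·c)    [combine like terms]
= (-150·a² + 240·a·c - 90·a + 144·c + 140·a³ - 224·a²·c + 105·a²·b - 168·a·b·c + 45·a·b - 72·b·c + 105·a²·c - 168·a·c² + 45·a·c - 72·c²)·(-3·b - 5·a - 3·c)    [distributive law]
= (-150·a² + 285·a·c - 90·a + 144·c + 140·a³ - 119·a²·c + 105·a²·b - 168·a·b·c + 45·a·b - 72·b·c - 168·a·c² - 72·c²)·(-3·b - 5·a - 3·c)    [combine like terms]
= 450·a²·b + 750·a³ + 450·a²·c - 855·a·b·c - 1425·a²·c - 855·a·c² + 270·a·b + 450·a² + 270·a·c - 432·b·c - 720·a·c - 432·c² - 420·a³·b - 700·a⁴ - 420·a³·c + 357·a²·b·c + 595·a³·c + 357·a²·c² - 315·a²·b² - 525·a³·b - 315·a²·b·c + 504·a·b²·c + 840·a²·b·c + 504·a·b·c² - 135·a·b² - 225·a²·b - 135·a·b·c + 216·b²·c + 360·a·b·c + 216·b·c² + 504·a·b·c² + 840·a²·c² + 504·a·c³ + 216·b·c² + 360·a·c² + 216·c³    [distributive law]
= 225·a²·b + 750·a³ - 975·a²·c - 630·a·b·c - 495·a·c² + 270·a·b + 450·a² - 450·a·c - 432·b·c - 432·c² - 945·a³·b - 700·a⁴ + 175·a³·c + 882·a²·b·c + 1197·a²·c² - 315·a²·b² + 504·a·b²·c + 1008·a·b·c² - 135·a·b² + 216·b²·c + 432·b·c² + 504·a·c³ + 216·c³    [combine like terms]

225·a²·b + 750·a³ - 975·a²·c - 630·a·b·c - 495·a·c² + 270·a·b + 450·a² - 450·a·c - 432·b·c - 432·c² - 945·a³·b - 700·a⁴ + 175·a³·c + 882·a²·b·c + 1197·a²·c² - 315·a²·b² + 504·a·b²·c + 1008·a·b·c² - 135·a·b² + 216·b²·c + 432·b·c² + 504·a·c³ + 216·c³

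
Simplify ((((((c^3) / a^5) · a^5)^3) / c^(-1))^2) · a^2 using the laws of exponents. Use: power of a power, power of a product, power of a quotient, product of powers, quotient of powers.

a^2c^20

((((((c^3) / a^5) · a^5)^3) / c^(-1))^2) · a^2
= ((((((c^3) / a^5) · a^5)^3)^2) / ((c^(-1))^2)) · a^2    [power of a quotient]
= (((((c^3) / a^5) · a^5)^6) / ((c^(-1))^2)) · a^2    [power of a power]
= (((((c^3) / a^5)^6) · ((a^5)^6)) / ((c^(-1))^2)) · a^2    [power of a product]
= (((((c^3)^6) / ((a^5)^6)) · ((a^5)^6)) / ((c^(-1))^2)) · a^2    [power of a quotient]
= ((((c^18) / ((a^5)^6)) · ((a^5)^6)) / ((c^(-1))^2)) · a^2    [power of a power]
= (((c^18 / a^30) · ((a^5)^6)) / ((c^(-1))^2)) · a^2    [power of a power]
= (((c^18 / a^30) · a^30) / ((c^(-1))^2)) · a^2    [power of a power]
= (((c^18 / a^30) · a^30) / c^(-2)) · a^2    [power of a power]
= a^2c^20    [quotient of powers; product of powers]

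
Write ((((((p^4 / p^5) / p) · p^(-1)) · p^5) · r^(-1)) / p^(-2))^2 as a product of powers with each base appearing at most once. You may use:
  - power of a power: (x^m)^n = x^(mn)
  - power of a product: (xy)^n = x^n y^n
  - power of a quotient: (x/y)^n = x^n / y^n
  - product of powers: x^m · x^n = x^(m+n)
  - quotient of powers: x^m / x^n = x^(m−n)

p^8r^(-2)

((((((p^4 / p^5) / p) · p^(-1)) · p^5) · r^(-1)) / p^(-2))^2
= ((((((p^4 / p^5) / p) · p^(-1)) · p^5) · r^(-1))^2) / ((p^(-2))^2)    [power of a quotient]
= ((((((p^4 / p^5) / p) · p^(-1)) · p^5)^2) · ((r^(-1))^2)) / ((p^(-2))^2)    [power of a product]
= ((((((p^4 / p^5) / p) · p^(-1))^2) · ((p^5)^2)) · ((r^(-1))^2)) / ((p^(-2))^2)    [power of a product]
= ((((((p^4 / p^5) / p)^2) · ((p^(-1))^2)) · ((p^5)^2)) · ((r^(-1))^2)) / ((p^(-2))^2)    [power of a product]
= ((((((p^4 / p^5)^2) / (p^2)) · ((p^(-1))^2)) · ((p^5)^2)) · ((r^(-1))^2)) / ((p^(-2))^2)    [power of a quotient]
= (((((((p^4)^2) / ((p^5)^2)) / (p^2)) · ((p^(-1))^2)) · ((p^5)^2)) · ((r^(-1))^2)) / ((p^(-2))^2)    [power of a quotient]
= (((((p^8 / ((p^5)^2)) / (p^2)) · ((p^(-1))^2)) · ((p^5)^2)) · ((r^(-1))^2)) / ((p^(-2))^2)    [power of a power]
= (((((p^8 / p^10) / (p^2)) · ((p^(-1))^2)) · ((p^5)^2)) · ((r^(-1))^2)) / ((p^(-2))^2)    [power of a power]
= ((((p^(-2) / (p^2)) · ((p^(-1))^2)) · ((p^5)^2)) · ((r^(-1))^2)) / ((p^(-2))^2)    [quotient of powers]
= (((p^(-4) · ((p^(-1))^2)) · ((p^5)^2)) · ((r^(-1))^2)) / ((p^(-2))^2)    [quotient of powers]
= (((p^(-4) · p^(-2)) · ((p^5)^2)) · ((r^(-1))^2)) / ((p^(-2))^2)    [power of a power]
= ((p^(-6) · ((p^5)^2)) · ((r^(-1))^2)) / ((p^(-2))^2)    [product of powers]
= ((p^(-6) · p^10) · ((r^(-1))^2)) / ((p^(-2))^2)    [power of a power]
= (p^4 · ((r^(-1))^2)) / ((p^(-2))^2)    [product of powers]
= (p^4 · r^(-2)) / ((p^(-2))^2)    [power of a power]
= (p^4 · r^(-2)) / p^(-4)    [power of a power]
= p^8r^(-2)    [quotient of powers]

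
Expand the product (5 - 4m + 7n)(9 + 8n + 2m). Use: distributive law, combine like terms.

45 + 103n - 26m - 18mn - 8m^2 + 56n^2

(5 - 4m + 7n)(9 + 8n + 2m)
= 45 + 40n + 10m - 36m - 32mn - 8m^2 + 63n + 56n^2 + 14mn    [distributive law]
= 45 + 103n - 26m - 18mn - 8m^2 + 56n^2    [combine like terms]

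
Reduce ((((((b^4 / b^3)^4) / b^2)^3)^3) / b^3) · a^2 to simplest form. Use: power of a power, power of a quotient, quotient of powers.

a^2·b^15

((((((b^4 / b^3)^4) / b^2)^3)^3) / b^3) · a^2
= (((((b^4 / b^3)^4) / b^2)^9) / b^3) · a^2    [power of a power]
= (((((b^4 / b^3)^4)^9) / ((b^2)^9)) / b^3) · a^2    [power of a quotient]
= ((((b^4 / b^3)^36) / ((b^2)^9)) / b^3) · a^2    [power of a power]
= (((((b^4)^36) / ((b^3)^36)) / ((b^2)^9)) / b^3) · a^2    [power of a quotient]
= (((b^144 / ((b^3)^36)) / ((b^2)^9)) / b^3) · a^2    [power of a power]
= (((b^144 / b^108) / ((b^2)^9)) / b^3) · a^2    [power of a power]
= ((b^36 / ((b^2)^9)) / b^3) · a^2    [quotient of powers]
= ((b^36 / b^18) / b^3) · a^2    [power of a power]
= (b^18 / b^3) · a^2    [quotient of powers]
= b^15 · a^2    [quotient of powers]
= a^2·b^15    [rearrange]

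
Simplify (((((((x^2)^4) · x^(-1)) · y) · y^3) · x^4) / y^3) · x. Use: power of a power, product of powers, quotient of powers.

(((((((x^2)^4) · x^(-1)) · y) · y^3) · x^4) / y^3) · x
= (((((x^8 · x^(-1)) · y) · y^3) · x^4) / y^3) · x    [power of a power]
= ((((x^7 · y) · y^3) · x^4) / y^3) · x    [product of powers]
= x^12y    [quotient of powers; product of powers]

x^12y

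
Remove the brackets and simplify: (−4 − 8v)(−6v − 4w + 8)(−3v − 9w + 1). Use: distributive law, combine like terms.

168v² + 344vw + 56v − 144w² + 304w − 32 − 144v³ − 528v²w − 288vw²

(−4 − 8v)(−6v − 4w + 8)(−3v − 9w + 1)
= (24v + 16w − 32 + 48v² + 32vw − 64v)(−3v − 9w + 1)    [distributive law]
= (−40v + 16w − 32 + 48v² + 32vw)(−3v − 9w + 1)    [combine like terms]
= 120v² + 360vw − 40v − 48vw − 144w² + 16w + 96v + 288w − 32 − 144v³ − 432v²w + 48v² − 96v²w − 288vw² + 32vw    [distributive law]
= 168v² + 344vw + 56v − 144w² + 304w − 32 − 144v³ − 528v²w − 288vw²    [combine like terms]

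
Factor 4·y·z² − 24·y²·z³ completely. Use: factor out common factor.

4·y·z²(1 − 6·y·z)

4·y·z² − 24·y²·z³
= 4(y·z² − 6·y²·z³)    [factor out 4]
= 4·y·z²(1 − 6·y·z)    [factor out y·z²]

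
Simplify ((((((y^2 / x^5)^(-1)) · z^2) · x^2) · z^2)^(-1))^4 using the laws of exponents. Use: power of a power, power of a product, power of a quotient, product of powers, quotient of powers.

((((((y^2 / x^5)^(-1)) · z^2) · x^2) · z^2)^(-1))^4
= (((((y^2 / x^5)^(-1)) · z^2) · x^2) · z^2)^(-4)    [power of a power]
= (((((y^2 / x^5)^(-1)) · z^2) · x^2)^(-4)) · ((z^2)^(-4))    [power of a product]
= (((((y^2 / x^5)^(-1)) · z^2)^(-4)) · ((x^2)^(-4))) · ((z^2)^(-4))    [power of a product]
= (((((y^2 / x^5)^(-1))^(-4)) · ((z^2)^(-4))) · ((x^2)^(-4))) · ((z^2)^(-4))    [power of a product]
= ((((y^2 / x^5)^4) · ((z^2)^(-4))) · ((x^2)^(-4))) · ((z^2)^(-4))    [power of a power]
= (((((y^2)^4) / ((x^5)^4)) · ((z^2)^(-4))) · ((x^2)^(-4))) · ((z^2)^(-4))    [power of a quotient]
= (((y^8 / ((x^5)^4)) · ((z^2)^(-4))) · ((x^2)^(-4))) · ((z^2)^(-4))    [power of a power]
= (((y^8 / x^20) · ((z^2)^(-4))) · ((x^2)^(-4))) · ((z^2)^(-4))    [power of a power]
= (((y^8 / x^20) · z^(-8)) · ((x^2)^(-4))) · ((z^2)^(-4))    [power of a power]
= (((y^8 / x^20) · z^(-8)) · x^(-8)) · ((z^2)^(-4))    [power of a power]
= (((y^8 / x^20) · z^(-8)) · x^(-8)) · z^(-8)    [power of a power]
= x^(-28)y^8z^(-16)    [quotient of powers; product of powers]

x^(-28)y^8z^(-16)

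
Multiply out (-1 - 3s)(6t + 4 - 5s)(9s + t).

-61st - 6t^2 - 36s - 4t - 63s^2 - 147s^2t - 18st^2 + 135s^3

(-1 - 3s)(6t + 4 - 5s)(9s + t)
= (-6t - 4 + 5s - 18st - 12s + 15s^2)(9s + t)    [distributive law]
= (-6t - 4 - 7s - 18st + 15s^2)(9s + t)    [combine like terms]
= -54st - 6t^2 - 36s - 4t - 63s^2 - 7st - 162s^2t - 18st^2 + 135s^3 + 15s^2t    [distributive law]
= -61st - 6t^2 - 36s - 4t - 63s^2 - 147s^2t - 18st^2 + 135s^3    [combine like terms]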